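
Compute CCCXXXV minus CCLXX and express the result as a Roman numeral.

CCCXXXV = 335
CCLXX = 270
335 - 270 = 65

LXV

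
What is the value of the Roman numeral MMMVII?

MMMVII: M=1000, M=1000, M=1000, V=5, I=1, I=1
1000 + 1000 + 1000 + 5 + 1 + 1 = 3007

3007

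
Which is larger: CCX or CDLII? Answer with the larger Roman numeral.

CCX = 210
CDLII = 452
452 is larger

CDLII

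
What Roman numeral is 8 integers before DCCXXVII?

DCCXXVII = 727
727 - 8 = 719

DCCXIX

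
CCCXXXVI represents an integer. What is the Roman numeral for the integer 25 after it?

CCCXXXVI = 336
336 + 25 = 361

CCCLXI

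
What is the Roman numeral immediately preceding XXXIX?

XXXIX = 39; previous is 38

XXXVIII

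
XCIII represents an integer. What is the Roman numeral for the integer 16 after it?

XCIII = 93
93 + 16 = 109

CIX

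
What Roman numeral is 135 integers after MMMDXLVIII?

MMMDXLVIII = 3548
3548 + 135 = 3683

MMMDCLXXXIII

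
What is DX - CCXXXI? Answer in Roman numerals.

DX = 510
CCXXXI = 231
510 - 231 = 279

CCLXXIX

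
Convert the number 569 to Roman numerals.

Convert 569 to Roman numerals:
  569 contains 1×500 (D)
  69 contains 1×50 (L)
  19 contains 1×10 (X)
  9 contains 1×9 (IX)

DLXIX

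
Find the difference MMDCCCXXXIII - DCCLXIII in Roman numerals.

MMDCCCXXXIII = 2833
DCCLXIII = 763
2833 - 763 = 2070

MMLXX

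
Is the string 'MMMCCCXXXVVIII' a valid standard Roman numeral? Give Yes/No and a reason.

'MMMCCCXXXVVIII': V should not appear more than once

No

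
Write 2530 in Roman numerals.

Convert 2530 to Roman numerals:
  2530 contains 2×1000 (MM)
  530 contains 1×500 (D)
  30 contains 3×10 (XXX)

MMDXXX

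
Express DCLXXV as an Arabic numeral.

DCLXXV: D=500, C=100, L=50, X=10, X=10, V=5
500 + 100 + 50 + 10 + 10 + 5 = 675

675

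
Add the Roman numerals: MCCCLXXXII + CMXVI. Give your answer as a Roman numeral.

MCCCLXXXII = 1382
CMXVI = 916
1382 + 916 = 2298

MMCCXCVIII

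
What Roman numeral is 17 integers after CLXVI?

CLXVI = 166
166 + 17 = 183

CLXXXIII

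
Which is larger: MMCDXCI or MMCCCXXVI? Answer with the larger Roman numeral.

MMCDXCI = 2491
MMCCCXXVI = 2326
2491 is larger

MMCDXCI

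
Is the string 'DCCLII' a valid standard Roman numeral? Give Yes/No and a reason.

'DCCLII': Check the rules: uses only the symbols I, V, X, L, C, D, M; no symbol is repeated more than three times in a row; V, L and D each appear at most once; no smaller symbol precedes a larger one (values never increase from left to right). Value: D (500) + C (100) + C (100) + L (50) + I (1) + I (1) = 752. So it is a valid standard Roman numeral.

Yes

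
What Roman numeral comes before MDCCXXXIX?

MDCCXXXIX = 1739, so the previous integer is 1739 - 1 = 1738

MDCCXXXVIII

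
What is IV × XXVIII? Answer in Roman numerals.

IV = 4
XXVIII = 28
4 × 28 = 112

CXII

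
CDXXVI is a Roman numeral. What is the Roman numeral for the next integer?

CDXXVI = 426; next is 427

CDXXVII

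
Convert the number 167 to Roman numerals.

Convert 167 to Roman numerals:
  167 contains 1×100 (C)
  67 contains 1×50 (L)
  17 contains 1×10 (X)
  7 contains 1×5 (V)
  2 contains 2×1 (II)

CLXVII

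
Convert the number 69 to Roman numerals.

Convert 69 to Roman numerals:
  69 contains 1×50 (L)
  19 contains 1×10 (X)
  9 contains 1×9 (IX)

LXIX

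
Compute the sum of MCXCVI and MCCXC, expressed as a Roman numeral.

MCXCVI = 1196
MCCXC = 1290
1196 + 1290 = 2486

MMCDLXXXVI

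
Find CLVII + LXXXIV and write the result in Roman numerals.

CLVII = 157
LXXXIV = 84
157 + 84 = 241

CCXLI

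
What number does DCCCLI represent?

DCCCLI: D=500, C=100, C=100, C=100, L=50, I=1
500 + 100 + 100 + 100 + 50 + 1 = 851

851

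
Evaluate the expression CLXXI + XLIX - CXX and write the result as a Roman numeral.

CLXXI = 171, XLIX = 49, CXX = 120
171 + 49 = 220
220 - 120 = 100

C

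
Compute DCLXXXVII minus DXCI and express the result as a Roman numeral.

DCLXXXVII = 687
DXCI = 591
687 - 591 = 96

XCVI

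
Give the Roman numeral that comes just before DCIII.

DCIII = 603, so the previous integer is 603 - 1 = 602

DCII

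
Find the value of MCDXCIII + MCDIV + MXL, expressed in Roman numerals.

MCDXCIII = 1493, MCDIV = 1404, MXL = 1040
1493 + 1404 = 2897
2897 + 1040 = 3937

MMMCMXXXVII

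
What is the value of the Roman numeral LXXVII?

LXXVII: L=50, X=10, X=10, V=5, I=1, I=1
50 + 10 + 10 + 5 + 1 + 1 = 77

77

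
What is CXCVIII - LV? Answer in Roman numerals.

CXCVIII = 198
LV = 55
198 - 55 = 143

CXLIII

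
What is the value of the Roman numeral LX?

LX: L=50, X=10
50 + 10 = 60

60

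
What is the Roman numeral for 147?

Convert 147 to Roman numerals:
  147 contains 1×100 (C)
  47 contains 1×40 (XL)
  7 contains 1×5 (V)
  2 contains 2×1 (II)

CXLVII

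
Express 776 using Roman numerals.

Convert 776 to Roman numerals:
  776 contains 1×500 (D)
  276 contains 2×100 (CC)
  76 contains 1×50 (L)
  26 contains 2×10 (XX)
  6 contains 1×5 (V)
  1 contains 1×1 (I)

DCCLXXVI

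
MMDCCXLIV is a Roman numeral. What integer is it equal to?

MMDCCXLIV: M=1000, M=1000, D=500, C=100, C=100, XL=40, IV=4
1000 + 1000 + 500 + 100 + 100 + 40 + 4 = 2744

2744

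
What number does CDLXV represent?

CDLXV: CD=400, L=50, X=10, V=5
400 + 50 + 10 + 5 = 465

465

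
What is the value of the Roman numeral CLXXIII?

CLXXIII: C=100, L=50, X=10, X=10, I=1, I=1, I=1
100 + 50 + 10 + 10 + 1 + 1 + 1 = 173

173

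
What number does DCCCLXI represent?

DCCCLXI: D=500, C=100, C=100, C=100, L=50, X=10, I=1
500 + 100 + 100 + 100 + 50 + 10 + 1 = 861

861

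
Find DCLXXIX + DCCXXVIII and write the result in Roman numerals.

DCLXXIX = 679
DCCXXVIII = 728
679 + 728 = 1407

MCDVII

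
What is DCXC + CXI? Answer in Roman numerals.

DCXC = 690
CXI = 111
690 + 111 = 801

DCCCI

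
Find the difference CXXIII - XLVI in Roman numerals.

CXXIII = 123
XLVI = 46
123 - 46 = 77

LXXVII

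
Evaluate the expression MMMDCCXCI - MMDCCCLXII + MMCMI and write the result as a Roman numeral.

MMMDCCXCI = 3791, MMDCCCLXII = 2862, MMCMI = 2901
3791 - 2862 = 929
929 + 2901 = 3830

MMMDCCCXXX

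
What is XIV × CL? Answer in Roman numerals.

XIV = 14
CL = 150
14 × 150 = 2100

MMC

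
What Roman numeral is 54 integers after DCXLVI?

DCXLVI = 646
646 + 54 = 700

DCC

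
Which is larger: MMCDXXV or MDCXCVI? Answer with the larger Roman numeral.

MMCDXXV = 2425
MDCXCVI = 1696
2425 is larger

MMCDXXV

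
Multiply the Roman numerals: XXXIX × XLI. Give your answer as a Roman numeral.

XXXIX = 39
XLI = 41
39 × 41 = 1599

MDXCIX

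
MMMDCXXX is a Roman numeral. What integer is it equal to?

MMMDCXXX: M=1000, M=1000, M=1000, D=500, C=100, X=10, X=10, X=10
1000 + 1000 + 1000 + 500 + 100 + 10 + 10 + 10 = 3630

3630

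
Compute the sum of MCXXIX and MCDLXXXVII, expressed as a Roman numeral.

MCXXIX = 1129
MCDLXXXVII = 1487
1129 + 1487 = 2616

MMDCXVI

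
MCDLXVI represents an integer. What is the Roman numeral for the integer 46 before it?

MCDLXVI = 1466
1466 - 46 = 1420

MCDXX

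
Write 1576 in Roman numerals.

Convert 1576 to Roman numerals:
  1576 contains 1×1000 (M)
  576 contains 1×500 (D)
  76 contains 1×50 (L)
  26 contains 2×10 (XX)
  6 contains 1×5 (V)
  1 contains 1×1 (I)

MDLXXVI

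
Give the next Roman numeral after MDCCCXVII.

MDCCCXVII = 1817; next is 1818

MDCCCXVIII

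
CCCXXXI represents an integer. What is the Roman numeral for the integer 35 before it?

CCCXXXI = 331
331 - 35 = 296

CCXCVI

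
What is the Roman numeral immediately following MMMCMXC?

MMMCMXC = 3990, so the next integer is 3990 + 1 = 3991

MMMCMXCI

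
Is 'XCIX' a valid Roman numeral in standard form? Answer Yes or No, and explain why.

'XCIX': Check the rules: uses only the symbols I, V, X, L, C, D, M; no symbol is repeated more than three times in a row; V, L and D each appear at most once; the only places a smaller symbol precedes a larger one are the allowed subtractive pairs XC, IX, the symbol right after such a pair (if any) is smaller than the pair's first symbol, and otherwise the values never increase from left to right. Value: XC (90) + IX (9) = 99. So it is a valid standard Roman numeral.

Yes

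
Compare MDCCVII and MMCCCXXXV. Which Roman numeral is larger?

MDCCVII = 1707
MMCCCXXXV = 2335
2335 is larger

MMCCCXXXV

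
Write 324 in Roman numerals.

Convert 324 to Roman numerals:
  324 contains 3×100 (CCC)
  24 contains 2×10 (XX)
  4 contains 1×4 (IV)

CCCXXIV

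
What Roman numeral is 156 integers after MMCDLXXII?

MMCDLXXII = 2472
2472 + 156 = 2628

MMDCXXVIII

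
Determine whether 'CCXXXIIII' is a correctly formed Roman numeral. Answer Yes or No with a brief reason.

'CCXXXIIII': More than 3 consecutive I's

No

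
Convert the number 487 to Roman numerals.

Convert 487 to Roman numerals:
  487 contains 1×400 (CD)
  87 contains 1×50 (L)
  37 contains 3×10 (XXX)
  7 contains 1×5 (V)
  2 contains 2×1 (II)

CDLXXXVII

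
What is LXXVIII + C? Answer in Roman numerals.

LXXVIII = 78
C = 100
78 + 100 = 178

CLXXVIII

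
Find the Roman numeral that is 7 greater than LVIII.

LVIII = 58
58 + 7 = 65

LXV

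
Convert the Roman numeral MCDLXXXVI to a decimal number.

MCDLXXXVI: M=1000, CD=400, L=50, X=10, X=10, X=10, V=5, I=1
1000 + 400 + 50 + 10 + 10 + 10 + 5 + 1 = 1486

1486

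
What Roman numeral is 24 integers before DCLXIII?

DCLXIII = 663
663 - 24 = 639

DCXXXIX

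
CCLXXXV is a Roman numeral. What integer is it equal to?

CCLXXXV: C=100, C=100, L=50, X=10, X=10, X=10, V=5
100 + 100 + 50 + 10 + 10 + 10 + 5 = 285

285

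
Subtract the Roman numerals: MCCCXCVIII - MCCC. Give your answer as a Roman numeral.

MCCCXCVIII = 1398
MCCC = 1300
1398 - 1300 = 98

XCVIII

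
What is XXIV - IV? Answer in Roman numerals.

XXIV = 24
IV = 4
24 - 4 = 20

XX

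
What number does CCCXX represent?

CCCXX: C=100, C=100, C=100, X=10, X=10
100 + 100 + 100 + 10 + 10 = 320

320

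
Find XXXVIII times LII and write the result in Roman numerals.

XXXVIII = 38
LII = 52
38 × 52 = 1976

MCMLXXVI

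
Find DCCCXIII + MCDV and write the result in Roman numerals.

DCCCXIII = 813
MCDV = 1405
813 + 1405 = 2218

MMCCXVIII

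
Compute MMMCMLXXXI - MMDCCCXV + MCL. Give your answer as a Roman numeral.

MMMCMLXXXI = 3981, MMDCCCXV = 2815, MCL = 1150
3981 - 2815 = 1166
1166 + 1150 = 2316

MMCCCXVI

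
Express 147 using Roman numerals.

Convert 147 to Roman numerals:
  147 contains 1×100 (C)
  47 contains 1×40 (XL)
  7 contains 1×5 (V)
  2 contains 2×1 (II)

CXLVII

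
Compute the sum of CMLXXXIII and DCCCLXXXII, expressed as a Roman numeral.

CMLXXXIII = 983
DCCCLXXXII = 882
983 + 882 = 1865

MDCCCLXV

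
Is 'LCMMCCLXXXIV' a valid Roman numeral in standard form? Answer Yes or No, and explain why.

'LCMMCCLXXXIV': L should not appear more than once

No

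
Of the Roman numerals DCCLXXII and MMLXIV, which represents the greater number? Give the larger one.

DCCLXXII = 772
MMLXIV = 2064
2064 is larger

MMLXIV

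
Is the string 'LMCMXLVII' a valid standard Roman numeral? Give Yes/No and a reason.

'LMCMXLVII': L should not appear more than once

No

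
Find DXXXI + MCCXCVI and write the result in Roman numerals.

DXXXI = 531
MCCXCVI = 1296
531 + 1296 = 1827

MDCCCXXVII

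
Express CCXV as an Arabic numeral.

CCXV: C=100, C=100, X=10, V=5
100 + 100 + 10 + 5 = 215

215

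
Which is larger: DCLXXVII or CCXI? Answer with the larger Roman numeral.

DCLXXVII = 677
CCXI = 211
677 is larger

DCLXXVII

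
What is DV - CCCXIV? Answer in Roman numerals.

DV = 505
CCCXIV = 314
505 - 314 = 191

CXCI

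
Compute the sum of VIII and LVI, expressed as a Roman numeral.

VIII = 8
LVI = 56
8 + 56 = 64

LXIV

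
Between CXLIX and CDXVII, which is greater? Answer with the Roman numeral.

CXLIX = 149
CDXVII = 417
417 is larger

CDXVII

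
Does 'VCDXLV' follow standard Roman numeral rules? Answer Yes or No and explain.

'VCDXLV': V should not appear more than once

No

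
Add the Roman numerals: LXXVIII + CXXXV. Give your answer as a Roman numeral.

LXXVIII = 78
CXXXV = 135
78 + 135 = 213

CCXIII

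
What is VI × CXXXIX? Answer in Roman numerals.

VI = 6
CXXXIX = 139
6 × 139 = 834

DCCCXXXIV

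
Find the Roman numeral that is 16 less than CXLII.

CXLII = 142
142 - 16 = 126

CXXVI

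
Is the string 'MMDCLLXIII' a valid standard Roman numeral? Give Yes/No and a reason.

'MMDCLLXIII': L should not appear more than once

No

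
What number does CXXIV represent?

CXXIV: C=100, X=10, X=10, IV=4
100 + 10 + 10 + 4 = 124

124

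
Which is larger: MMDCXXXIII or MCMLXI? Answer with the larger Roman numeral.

MMDCXXXIII = 2633
MCMLXI = 1961
2633 is larger

MMDCXXXIII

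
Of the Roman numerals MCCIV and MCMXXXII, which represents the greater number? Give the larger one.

MCCIV = 1204
MCMXXXII = 1932
1932 is larger

MCMXXXII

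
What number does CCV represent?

CCV: C=100, C=100, V=5
100 + 100 + 5 = 205

205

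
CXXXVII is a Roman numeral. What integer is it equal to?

CXXXVII: C=100, X=10, X=10, X=10, V=5, I=1, I=1
100 + 10 + 10 + 10 + 5 + 1 + 1 = 137

137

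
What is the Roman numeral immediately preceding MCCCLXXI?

MCCCLXXI = 1371, so the previous integer is 1371 - 1 = 1370

MCCCLXX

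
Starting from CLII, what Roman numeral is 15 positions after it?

CLII = 152
152 + 15 = 167

CLXVII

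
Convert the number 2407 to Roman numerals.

Convert 2407 to Roman numerals:
  2407 contains 2×1000 (MM)
  407 contains 1×400 (CD)
  7 contains 1×5 (V)
  2 contains 2×1 (II)

MMCDVII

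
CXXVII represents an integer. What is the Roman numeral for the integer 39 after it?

CXXVII = 127
127 + 39 = 166

CLXVI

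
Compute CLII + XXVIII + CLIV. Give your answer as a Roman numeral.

CLII = 152, XXVIII = 28, CLIV = 154
152 + 28 = 180
180 + 154 = 334

CCCXXXIV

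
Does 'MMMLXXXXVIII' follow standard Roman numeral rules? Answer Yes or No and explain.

'MMMLXXXXVIII': More than 3 consecutive X's

No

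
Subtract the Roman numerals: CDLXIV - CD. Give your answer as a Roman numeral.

CDLXIV = 464
CD = 400
464 - 400 = 64

LXIV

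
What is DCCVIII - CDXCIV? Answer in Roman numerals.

DCCVIII = 708
CDXCIV = 494
708 - 494 = 214

CCXIV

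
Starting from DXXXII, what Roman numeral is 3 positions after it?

DXXXII = 532
532 + 3 = 535

DXXXV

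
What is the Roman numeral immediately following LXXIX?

LXXIX = 79; next is 80

LXXX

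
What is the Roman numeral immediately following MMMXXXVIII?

MMMXXXVIII = 3038; next is 3039

MMMXXXIX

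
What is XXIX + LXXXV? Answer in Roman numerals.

XXIX = 29
LXXXV = 85
29 + 85 = 114

CXIV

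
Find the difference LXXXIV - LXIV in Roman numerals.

LXXXIV = 84
LXIV = 64
84 - 64 = 20

XX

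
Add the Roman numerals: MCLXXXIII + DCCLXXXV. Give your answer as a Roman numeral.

MCLXXXIII = 1183
DCCLXXXV = 785
1183 + 785 = 1968

MCMLXVIII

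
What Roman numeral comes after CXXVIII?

CXXVIII = 128, so the next integer is 128 + 1 = 129

CXXIX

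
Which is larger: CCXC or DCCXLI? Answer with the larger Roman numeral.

CCXC = 290
DCCXLI = 741
741 is larger

DCCXLI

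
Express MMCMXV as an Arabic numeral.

MMCMXV: M=1000, M=1000, CM=900, X=10, V=5
1000 + 1000 + 900 + 10 + 5 = 2915

2915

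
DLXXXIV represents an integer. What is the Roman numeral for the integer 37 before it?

DLXXXIV = 584
584 - 37 = 547

DXLVII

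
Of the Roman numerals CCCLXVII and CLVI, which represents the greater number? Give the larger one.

CCCLXVII = 367
CLVI = 156
367 is larger

CCCLXVII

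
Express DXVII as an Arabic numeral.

DXVII: D=500, X=10, V=5, I=1, I=1
500 + 10 + 5 + 1 + 1 = 517

517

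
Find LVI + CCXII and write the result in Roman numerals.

LVI = 56
CCXII = 212
56 + 212 = 268

CCLXVIII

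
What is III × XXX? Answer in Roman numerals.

III = 3
XXX = 30
3 × 30 = 90

XC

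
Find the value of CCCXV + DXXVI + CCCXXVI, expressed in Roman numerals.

CCCXV = 315, DXXVI = 526, CCCXXVI = 326
315 + 526 = 841
841 + 326 = 1167

MCLXVII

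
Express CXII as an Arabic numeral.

CXII: C=100, X=10, I=1, I=1
100 + 10 + 1 + 1 = 112

112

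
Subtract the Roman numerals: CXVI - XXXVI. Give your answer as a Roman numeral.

CXVI = 116
XXXVI = 36
116 - 36 = 80

LXXX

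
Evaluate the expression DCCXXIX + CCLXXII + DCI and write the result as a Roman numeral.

DCCXXIX = 729, CCLXXII = 272, DCI = 601
729 + 272 = 1001
1001 + 601 = 1602

MDCII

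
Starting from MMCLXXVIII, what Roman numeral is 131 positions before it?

MMCLXXVIII = 2178
2178 - 131 = 2047

MMXLVII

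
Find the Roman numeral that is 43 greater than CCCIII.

CCCIII = 303
303 + 43 = 346

CCCXLVI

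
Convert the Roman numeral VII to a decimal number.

VII: V=5, I=1, I=1
5 + 1 + 1 = 7

7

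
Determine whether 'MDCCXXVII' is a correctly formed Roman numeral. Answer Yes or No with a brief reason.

'MDCCXXVII': Check the rules: uses only the symbols I, V, X, L, C, D, M; no symbol is repeated more than three times in a row; V, L and D each appear at most once; no smaller symbol precedes a larger one (values never increase from left to right). Value: M (1000) + D (500) + C (100) + C (100) + X (10) + X (10) + V (5) + I (1) + I (1) = 1727. So it is a valid standard Roman numeral.

Yes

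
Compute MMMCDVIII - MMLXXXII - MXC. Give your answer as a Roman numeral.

MMMCDVIII = 3408, MMLXXXII = 2082, MXC = 1090
3408 - 2082 = 1326
1326 - 1090 = 236

CCXXXVI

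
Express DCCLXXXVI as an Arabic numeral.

DCCLXXXVI: D=500, C=100, C=100, L=50, X=10, X=10, X=10, V=5, I=1
500 + 100 + 100 + 50 + 10 + 10 + 10 + 5 + 1 = 786

786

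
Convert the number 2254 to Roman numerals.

Convert 2254 to Roman numerals:
  2254 contains 2×1000 (MM)
  254 contains 2×100 (CC)
  54 contains 1×50 (L)
  4 contains 1×4 (IV)

MMCCLIV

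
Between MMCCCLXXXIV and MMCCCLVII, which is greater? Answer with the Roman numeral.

MMCCCLXXXIV = 2384
MMCCCLVII = 2357
2384 is larger

MMCCCLXXXIV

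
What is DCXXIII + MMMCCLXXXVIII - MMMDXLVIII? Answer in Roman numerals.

DCXXIII = 623, MMMCCLXXXVIII = 3288, MMMDXLVIII = 3548
623 + 3288 = 3911
3911 - 3548 = 363

CCCLXIII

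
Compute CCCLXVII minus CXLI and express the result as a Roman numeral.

CCCLXVII = 367
CXLI = 141
367 - 141 = 226

CCXXVI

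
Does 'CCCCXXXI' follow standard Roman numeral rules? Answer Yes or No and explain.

'CCCCXXXI': More than 3 consecutive C's

No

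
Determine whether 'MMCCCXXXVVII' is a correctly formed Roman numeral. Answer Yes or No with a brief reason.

'MMCCCXXXVVII': V should not appear more than once

No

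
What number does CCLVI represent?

CCLVI: C=100, C=100, L=50, V=5, I=1
100 + 100 + 50 + 5 + 1 = 256

256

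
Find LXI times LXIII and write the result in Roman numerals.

LXI = 61
LXIII = 63
61 × 63 = 3843

MMMDCCCXLIII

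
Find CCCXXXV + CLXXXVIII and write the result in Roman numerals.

CCCXXXV = 335
CLXXXVIII = 188
335 + 188 = 523

DXXIII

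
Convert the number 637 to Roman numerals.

Convert 637 to Roman numerals:
  637 contains 1×500 (D)
  137 contains 1×100 (C)
  37 contains 3×10 (XXX)
  7 contains 1×5 (V)
  2 contains 2×1 (II)

DCXXXVII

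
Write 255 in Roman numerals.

Convert 255 to Roman numerals:
  255 contains 2×100 (CC)
  55 contains 1×50 (L)
  5 contains 1×5 (V)

CCLV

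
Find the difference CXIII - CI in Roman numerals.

CXIII = 113
CI = 101
113 - 101 = 12

XII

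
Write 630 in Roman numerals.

Convert 630 to Roman numerals:
  630 contains 1×500 (D)
  130 contains 1×100 (C)
  30 contains 3×10 (XXX)

DCXXX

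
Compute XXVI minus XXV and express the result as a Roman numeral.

XXVI = 26
XXV = 25
26 - 25 = 1

I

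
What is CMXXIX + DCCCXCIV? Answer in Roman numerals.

CMXXIX = 929
DCCCXCIV = 894
929 + 894 = 1823

MDCCCXXIII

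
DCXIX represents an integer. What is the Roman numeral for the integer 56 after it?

DCXIX = 619
619 + 56 = 675

DCLXXV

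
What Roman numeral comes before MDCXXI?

MDCXXI = 1621; previous is 1620

MDCXX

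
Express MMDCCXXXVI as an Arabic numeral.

MMDCCXXXVI: M=1000, M=1000, D=500, C=100, C=100, X=10, X=10, X=10, V=5, I=1
1000 + 1000 + 500 + 100 + 100 + 10 + 10 + 10 + 5 + 1 = 2736

2736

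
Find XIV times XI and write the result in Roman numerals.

XIV = 14
XI = 11
14 × 11 = 154

CLIV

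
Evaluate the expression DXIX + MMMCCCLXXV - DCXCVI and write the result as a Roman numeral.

DXIX = 519, MMMCCCLXXV = 3375, DCXCVI = 696
519 + 3375 = 3894
3894 - 696 = 3198

MMMCXCVIII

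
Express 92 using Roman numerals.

Convert 92 to Roman numerals:
  92 contains 1×90 (XC)
  2 contains 2×1 (II)

XCII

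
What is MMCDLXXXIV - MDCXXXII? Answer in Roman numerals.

MMCDLXXXIV = 2484
MDCXXXII = 1632
2484 - 1632 = 852

DCCCLII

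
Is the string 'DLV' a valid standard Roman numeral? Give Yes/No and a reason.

'DLV': Check the rules: uses only the symbols I, V, X, L, C, D, M; no symbol is repeated more than three times in a row; V, L and D each appear at most once; no smaller symbol precedes a larger one (values never increase from left to right). Value: D (500) + L (50) + V (5) = 555. So it is a valid standard Roman numeral.

Yes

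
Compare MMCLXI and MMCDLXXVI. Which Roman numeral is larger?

MMCLXI = 2161
MMCDLXXVI = 2476
2476 is larger

MMCDLXXVI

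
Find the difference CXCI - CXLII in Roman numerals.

CXCI = 191
CXLII = 142
191 - 142 = 49

XLIX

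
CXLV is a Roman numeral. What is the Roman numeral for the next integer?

CXLV = 145; next is 146

CXLVI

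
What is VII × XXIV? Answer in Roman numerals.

VII = 7
XXIV = 24
7 × 24 = 168

CLXVIII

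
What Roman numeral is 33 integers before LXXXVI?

LXXXVI = 86
86 - 33 = 53

LIII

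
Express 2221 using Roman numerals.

Convert 2221 to Roman numerals:
  2221 contains 2×1000 (MM)
  221 contains 2×100 (CC)
  21 contains 2×10 (XX)
  1 contains 1×1 (I)

MMCCXXI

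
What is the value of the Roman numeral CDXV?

CDXV: CD=400, X=10, V=5
400 + 10 + 5 = 415

415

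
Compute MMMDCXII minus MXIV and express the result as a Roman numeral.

MMMDCXII = 3612
MXIV = 1014
3612 - 1014 = 2598

MMDXCVIII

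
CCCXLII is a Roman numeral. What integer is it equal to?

CCCXLII: C=100, C=100, C=100, XL=40, I=1, I=1
100 + 100 + 100 + 40 + 1 + 1 = 342

342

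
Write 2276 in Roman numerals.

Convert 2276 to Roman numerals:
  2276 contains 2×1000 (MM)
  276 contains 2×100 (CC)
  76 contains 1×50 (L)
  26 contains 2×10 (XX)
  6 contains 1×5 (V)
  1 contains 1×1 (I)

MMCCLXXVI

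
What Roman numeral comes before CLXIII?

CLXIII = 163, so the previous integer is 163 - 1 = 162

CLXII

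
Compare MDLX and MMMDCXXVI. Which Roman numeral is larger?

MDLX = 1560
MMMDCXXVI = 3626
3626 is larger

MMMDCXXVI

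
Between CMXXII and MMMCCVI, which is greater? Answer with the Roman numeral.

CMXXII = 922
MMMCCVI = 3206
3206 is larger

MMMCCVI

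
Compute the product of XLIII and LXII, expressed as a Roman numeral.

XLIII = 43
LXII = 62
43 × 62 = 2666

MMDCLXVI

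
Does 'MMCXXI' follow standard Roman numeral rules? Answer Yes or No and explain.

'MMCXXI': Check the rules: uses only the symbols I, V, X, L, C, D, M; no symbol is repeated more than three times in a row; V, L and D each appear at most once; no smaller symbol precedes a larger one (values never increase from left to right). Value: M (1000) + M (1000) + C (100) + X (10) + X (10) + I (1) = 2121. So it is a valid standard Roman numeral.

Yes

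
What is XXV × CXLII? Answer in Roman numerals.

XXV = 25
CXLII = 142
25 × 142 = 3550

MMMDL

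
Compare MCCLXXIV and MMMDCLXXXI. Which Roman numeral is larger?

MCCLXXIV = 1274
MMMDCLXXXI = 3681
3681 is larger

MMMDCLXXXI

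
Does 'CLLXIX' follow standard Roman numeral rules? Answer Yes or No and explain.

'CLLXIX': L should not appear more than once

No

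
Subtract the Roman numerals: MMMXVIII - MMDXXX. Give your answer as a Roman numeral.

MMMXVIII = 3018
MMDXXX = 2530
3018 - 2530 = 488

CDLXXXVIII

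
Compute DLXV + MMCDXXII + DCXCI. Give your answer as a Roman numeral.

DLXV = 565, MMCDXXII = 2422, DCXCI = 691
565 + 2422 = 2987
2987 + 691 = 3678

MMMDCLXXVIII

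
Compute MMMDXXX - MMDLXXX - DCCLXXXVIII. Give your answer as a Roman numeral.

MMMDXXX = 3530, MMDLXXX = 2580, DCCLXXXVIII = 788
3530 - 2580 = 950
950 - 788 = 162

CLXII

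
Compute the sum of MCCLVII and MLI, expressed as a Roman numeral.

MCCLVII = 1257
MLI = 1051
1257 + 1051 = 2308

MMCCCVIII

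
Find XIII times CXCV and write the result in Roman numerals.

XIII = 13
CXCV = 195
13 × 195 = 2535

MMDXXXV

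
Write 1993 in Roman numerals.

Convert 1993 to Roman numerals:
  1993 contains 1×1000 (M)
  993 contains 1×900 (CM)
  93 contains 1×90 (XC)
  3 contains 3×1 (III)

MCMXCIII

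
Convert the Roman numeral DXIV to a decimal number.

DXIV: D=500, X=10, IV=4
500 + 10 + 4 = 514

514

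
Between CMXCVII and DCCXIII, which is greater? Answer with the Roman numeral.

CMXCVII = 997
DCCXIII = 713
997 is larger

CMXCVII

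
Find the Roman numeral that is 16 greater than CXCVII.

CXCVII = 197
197 + 16 = 213

CCXIII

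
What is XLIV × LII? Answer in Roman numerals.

XLIV = 44
LII = 52
44 × 52 = 2288

MMCCLXXXVIII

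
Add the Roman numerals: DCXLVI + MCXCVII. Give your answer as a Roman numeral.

DCXLVI = 646
MCXCVII = 1197
646 + 1197 = 1843

MDCCCXLIII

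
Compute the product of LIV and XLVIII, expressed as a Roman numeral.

LIV = 54
XLVIII = 48
54 × 48 = 2592

MMDXCII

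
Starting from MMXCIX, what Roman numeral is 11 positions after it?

MMXCIX = 2099
2099 + 11 = 2110

MMCX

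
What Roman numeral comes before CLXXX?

CLXXX = 180, so the previous integer is 180 - 1 = 179

CLXXIX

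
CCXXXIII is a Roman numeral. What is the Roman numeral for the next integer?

CCXXXIII = 233; next is 234

CCXXXIV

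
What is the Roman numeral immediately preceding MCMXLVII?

MCMXLVII = 1947, so the previous integer is 1947 - 1 = 1946

MCMXLVI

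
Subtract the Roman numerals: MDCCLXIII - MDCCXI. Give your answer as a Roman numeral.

MDCCLXIII = 1763
MDCCXI = 1711
1763 - 1711 = 52

LII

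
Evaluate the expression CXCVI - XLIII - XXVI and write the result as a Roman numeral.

CXCVI = 196, XLIII = 43, XXVI = 26
196 - 43 = 153
153 - 26 = 127

CXXVII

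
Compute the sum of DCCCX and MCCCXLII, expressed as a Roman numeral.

DCCCX = 810
MCCCXLII = 1342
810 + 1342 = 2152

MMCLII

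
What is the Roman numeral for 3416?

Convert 3416 to Roman numerals:
  3416 contains 3×1000 (MMM)
  416 contains 1×400 (CD)
  16 contains 1×10 (X)
  6 contains 1×5 (V)
  1 contains 1×1 (I)

MMMCDXVI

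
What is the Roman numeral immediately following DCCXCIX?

DCCXCIX = 799; next is 800

DCCC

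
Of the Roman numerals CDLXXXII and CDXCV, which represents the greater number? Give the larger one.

CDLXXXII = 482
CDXCV = 495
495 is larger

CDXCV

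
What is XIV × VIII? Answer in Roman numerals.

XIV = 14
VIII = 8
14 × 8 = 112

CXII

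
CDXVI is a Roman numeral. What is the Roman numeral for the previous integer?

CDXVI = 416, so the previous integer is 416 - 1 = 415

CDXV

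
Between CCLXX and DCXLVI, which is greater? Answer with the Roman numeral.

CCLXX = 270
DCXLVI = 646
646 is larger

DCXLVI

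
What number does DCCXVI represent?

DCCXVI: D=500, C=100, C=100, X=10, V=5, I=1
500 + 100 + 100 + 10 + 5 + 1 = 716

716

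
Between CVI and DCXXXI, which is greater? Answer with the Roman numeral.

CVI = 106
DCXXXI = 631
631 is larger

DCXXXI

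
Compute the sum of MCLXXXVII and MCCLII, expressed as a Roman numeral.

MCLXXXVII = 1187
MCCLII = 1252
1187 + 1252 = 2439

MMCDXXXIX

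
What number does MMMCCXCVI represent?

MMMCCXCVI: M=1000, M=1000, M=1000, C=100, C=100, XC=90, V=5, I=1
1000 + 1000 + 1000 + 100 + 100 + 90 + 5 + 1 = 3296

3296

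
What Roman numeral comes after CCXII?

CCXII = 212, so the next integer is 212 + 1 = 213

CCXIII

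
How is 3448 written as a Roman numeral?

Convert 3448 to Roman numerals:
  3448 contains 3×1000 (MMM)
  448 contains 1×400 (CD)
  48 contains 1×40 (XL)
  8 contains 1×5 (V)
  3 contains 3×1 (III)

MMMCDXLVIII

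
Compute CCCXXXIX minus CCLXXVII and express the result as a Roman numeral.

CCCXXXIX = 339
CCLXXVII = 277
339 - 277 = 62

LXII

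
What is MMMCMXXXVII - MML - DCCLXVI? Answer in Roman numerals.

MMMCMXXXVII = 3937, MML = 2050, DCCLXVI = 766
3937 - 2050 = 1887
1887 - 766 = 1121

MCXXI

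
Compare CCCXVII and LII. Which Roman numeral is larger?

CCCXVII = 317
LII = 52
317 is larger

CCCXVII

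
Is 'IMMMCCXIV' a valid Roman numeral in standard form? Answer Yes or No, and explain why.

'IMMMCCXIV': Invalid subtractive combination: IM

No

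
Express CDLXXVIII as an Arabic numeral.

CDLXXVIII: CD=400, L=50, X=10, X=10, V=5, I=1, I=1, I=1
400 + 50 + 10 + 10 + 5 + 1 + 1 + 1 = 478

478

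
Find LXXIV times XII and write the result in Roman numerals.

LXXIV = 74
XII = 12
74 × 12 = 888

DCCCLXXXVIII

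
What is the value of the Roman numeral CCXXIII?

CCXXIII: C=100, C=100, X=10, X=10, I=1, I=1, I=1
100 + 100 + 10 + 10 + 1 + 1 + 1 = 223

223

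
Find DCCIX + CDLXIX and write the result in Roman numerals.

DCCIX = 709
CDLXIX = 469
709 + 469 = 1178

MCLXXVIII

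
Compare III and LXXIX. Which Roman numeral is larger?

III = 3
LXXIX = 79
79 is larger

LXXIX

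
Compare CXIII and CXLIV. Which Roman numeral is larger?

CXIII = 113
CXLIV = 144
144 is larger

CXLIV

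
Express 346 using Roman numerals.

Convert 346 to Roman numerals:
  346 contains 3×100 (CCC)
  46 contains 1×40 (XL)
  6 contains 1×5 (V)
  1 contains 1×1 (I)

CCCXLVI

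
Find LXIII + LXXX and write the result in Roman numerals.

LXIII = 63
LXXX = 80
63 + 80 = 143

CXLIII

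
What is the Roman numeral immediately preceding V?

V = 5; previous is 4

IV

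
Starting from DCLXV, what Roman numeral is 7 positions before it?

DCLXV = 665
665 - 7 = 658

DCLVIII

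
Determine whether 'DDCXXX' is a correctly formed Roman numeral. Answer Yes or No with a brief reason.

'DDCXXX': D should not appear more than once

No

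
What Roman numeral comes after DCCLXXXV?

DCCLXXXV = 785; next is 786

DCCLXXXVI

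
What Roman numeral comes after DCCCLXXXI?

DCCCLXXXI = 881, so the next integer is 881 + 1 = 882

DCCCLXXXII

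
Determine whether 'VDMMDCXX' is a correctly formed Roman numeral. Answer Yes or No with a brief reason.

'VDMMDCXX': D should not appear more than once

No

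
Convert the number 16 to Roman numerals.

Convert 16 to Roman numerals:
  16 contains 1×10 (X)
  6 contains 1×5 (V)
  1 contains 1×1 (I)

XVI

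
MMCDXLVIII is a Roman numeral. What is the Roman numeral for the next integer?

MMCDXLVIII = 2448, so the next integer is 2448 + 1 = 2449

MMCDXLIX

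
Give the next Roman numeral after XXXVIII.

XXXVIII = 38, so the next integer is 38 + 1 = 39

XXXIX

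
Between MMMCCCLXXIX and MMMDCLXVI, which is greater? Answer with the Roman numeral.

MMMCCCLXXIX = 3379
MMMDCLXVI = 3666
3666 is larger

MMMDCLXVI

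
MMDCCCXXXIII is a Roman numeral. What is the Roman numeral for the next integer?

MMDCCCXXXIII = 2833; next is 2834

MMDCCCXXXIV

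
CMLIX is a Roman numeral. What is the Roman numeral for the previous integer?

CMLIX = 959, so the previous integer is 959 - 1 = 958

CMLVIII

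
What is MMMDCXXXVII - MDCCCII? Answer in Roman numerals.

MMMDCXXXVII = 3637
MDCCCII = 1802
3637 - 1802 = 1835

MDCCCXXXV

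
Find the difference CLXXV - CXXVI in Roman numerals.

CLXXV = 175
CXXVI = 126
175 - 126 = 49

XLIX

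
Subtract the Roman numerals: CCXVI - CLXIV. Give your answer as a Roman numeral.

CCXVI = 216
CLXIV = 164
216 - 164 = 52

LII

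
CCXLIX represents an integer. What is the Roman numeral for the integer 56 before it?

CCXLIX = 249
249 - 56 = 193

CXCIII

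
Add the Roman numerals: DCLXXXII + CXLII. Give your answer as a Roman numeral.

DCLXXXII = 682
CXLII = 142
682 + 142 = 824

DCCCXXIV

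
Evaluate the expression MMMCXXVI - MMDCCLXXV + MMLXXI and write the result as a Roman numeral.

MMMCXXVI = 3126, MMDCCLXXV = 2775, MMLXXI = 2071
3126 - 2775 = 351
351 + 2071 = 2422

MMCDXXII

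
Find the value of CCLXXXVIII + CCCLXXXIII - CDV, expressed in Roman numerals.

CCLXXXVIII = 288, CCCLXXXIII = 383, CDV = 405
288 + 383 = 671
671 - 405 = 266

CCLXVI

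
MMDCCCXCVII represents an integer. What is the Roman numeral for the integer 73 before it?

MMDCCCXCVII = 2897
2897 - 73 = 2824

MMDCCCXXIV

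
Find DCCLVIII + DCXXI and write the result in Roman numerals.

DCCLVIII = 758
DCXXI = 621
758 + 621 = 1379

MCCCLXXIX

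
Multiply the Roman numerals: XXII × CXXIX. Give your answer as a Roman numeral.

XXII = 22
CXXIX = 129
22 × 129 = 2838

MMDCCCXXXVIII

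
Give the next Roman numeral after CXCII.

CXCII = 192; next is 193

CXCIII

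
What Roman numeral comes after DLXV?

DLXV = 565; next is 566

DLXVI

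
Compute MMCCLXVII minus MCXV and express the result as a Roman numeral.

MMCCLXVII = 2267
MCXV = 1115
2267 - 1115 = 1152

MCLII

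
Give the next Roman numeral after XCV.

XCV = 95, so the next integer is 95 + 1 = 96

XCVI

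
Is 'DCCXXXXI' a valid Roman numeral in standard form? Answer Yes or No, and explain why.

'DCCXXXXI': More than 3 consecutive X's

No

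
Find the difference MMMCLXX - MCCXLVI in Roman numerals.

MMMCLXX = 3170
MCCXLVI = 1246
3170 - 1246 = 1924

MCMXXIV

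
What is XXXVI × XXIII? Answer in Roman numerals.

XXXVI = 36
XXIII = 23
36 × 23 = 828

DCCCXXVIII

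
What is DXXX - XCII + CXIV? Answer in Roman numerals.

DXXX = 530, XCII = 92, CXIV = 114
530 - 92 = 438
438 + 114 = 552

DLII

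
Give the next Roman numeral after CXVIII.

CXVIII = 118, so the next integer is 118 + 1 = 119

CXIX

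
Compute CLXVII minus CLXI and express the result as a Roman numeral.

CLXVII = 167
CLXI = 161
167 - 161 = 6

VI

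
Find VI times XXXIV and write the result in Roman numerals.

VI = 6
XXXIV = 34
6 × 34 = 204

CCIV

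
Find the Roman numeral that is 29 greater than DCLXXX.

DCLXXX = 680
680 + 29 = 709

DCCIX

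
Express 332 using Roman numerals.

Convert 332 to Roman numerals:
  332 contains 3×100 (CCC)
  32 contains 3×10 (XXX)
  2 contains 2×1 (II)

CCCXXXII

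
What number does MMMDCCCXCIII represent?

MMMDCCCXCIII: M=1000, M=1000, M=1000, D=500, C=100, C=100, C=100, XC=90, I=1, I=1, I=1
1000 + 1000 + 1000 + 500 + 100 + 100 + 100 + 90 + 1 + 1 + 1 = 3893

3893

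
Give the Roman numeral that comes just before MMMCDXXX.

MMMCDXXX = 3430, so the previous integer is 3430 - 1 = 3429

MMMCDXXIX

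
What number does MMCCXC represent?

MMCCXC: M=1000, M=1000, C=100, C=100, XC=90
1000 + 1000 + 100 + 100 + 90 = 2290

2290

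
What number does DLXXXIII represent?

DLXXXIII: D=500, L=50, X=10, X=10, X=10, I=1, I=1, I=1
500 + 50 + 10 + 10 + 10 + 1 + 1 + 1 = 583

583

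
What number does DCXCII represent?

DCXCII: D=500, C=100, XC=90, I=1, I=1
500 + 100 + 90 + 1 + 1 = 692

692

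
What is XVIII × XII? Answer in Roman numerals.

XVIII = 18
XII = 12
18 × 12 = 216

CCXVI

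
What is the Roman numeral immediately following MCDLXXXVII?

MCDLXXXVII = 1487; next is 1488

MCDLXXXVIII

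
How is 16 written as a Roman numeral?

Convert 16 to Roman numerals:
  16 contains 1×10 (X)
  6 contains 1×5 (V)
  1 contains 1×1 (I)

XVI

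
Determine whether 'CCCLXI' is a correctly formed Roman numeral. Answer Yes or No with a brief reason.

'CCCLXI': Check the rules: uses only the symbols I, V, X, L, C, D, M; no symbol is repeated more than three times in a row; V, L and D each appear at most once; no smaller symbol precedes a larger one (values never increase from left to right). Value: C (100) + C (100) + C (100) + L (50) + X (10) + I (1) = 361. So it is a valid standard Roman numeral.

Yes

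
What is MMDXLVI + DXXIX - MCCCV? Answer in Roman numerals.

MMDXLVI = 2546, DXXIX = 529, MCCCV = 1305
2546 + 529 = 3075
3075 - 1305 = 1770

MDCCLXX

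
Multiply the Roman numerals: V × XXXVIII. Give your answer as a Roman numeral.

V = 5
XXXVIII = 38
5 × 38 = 190

CXC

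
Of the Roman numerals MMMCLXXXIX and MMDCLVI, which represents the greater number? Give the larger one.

MMMCLXXXIX = 3189
MMDCLVI = 2656
3189 is larger

MMMCLXXXIX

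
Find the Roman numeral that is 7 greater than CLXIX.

CLXIX = 169
169 + 7 = 176

CLXXVI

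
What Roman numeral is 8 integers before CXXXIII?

CXXXIII = 133
133 - 8 = 125

CXXV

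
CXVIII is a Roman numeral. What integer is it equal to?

CXVIII: C=100, X=10, V=5, I=1, I=1, I=1
100 + 10 + 5 + 1 + 1 + 1 = 118

118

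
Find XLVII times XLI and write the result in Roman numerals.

XLVII = 47
XLI = 41
47 × 41 = 1927

MCMXXVII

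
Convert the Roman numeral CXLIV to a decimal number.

CXLIV: C=100, XL=40, IV=4
100 + 40 + 4 = 144

144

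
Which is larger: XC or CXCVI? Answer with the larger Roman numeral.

XC = 90
CXCVI = 196
196 is larger

CXCVI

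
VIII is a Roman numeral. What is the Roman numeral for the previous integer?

VIII = 8, so the previous integer is 8 - 1 = 7

VII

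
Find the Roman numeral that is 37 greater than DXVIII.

DXVIII = 518
518 + 37 = 555

DLV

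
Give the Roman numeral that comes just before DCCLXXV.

DCCLXXV = 775; previous is 774

DCCLXXIV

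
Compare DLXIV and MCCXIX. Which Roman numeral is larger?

DLXIV = 564
MCCXIX = 1219
1219 is larger

MCCXIX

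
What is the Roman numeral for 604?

Convert 604 to Roman numerals:
  604 contains 1×500 (D)
  104 contains 1×100 (C)
  4 contains 1×4 (IV)

DCIV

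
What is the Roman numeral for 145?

Convert 145 to Roman numerals:
  145 contains 1×100 (C)
  45 contains 1×40 (XL)
  5 contains 1×5 (V)

CXLV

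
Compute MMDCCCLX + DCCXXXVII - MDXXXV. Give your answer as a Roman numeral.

MMDCCCLX = 2860, DCCXXXVII = 737, MDXXXV = 1535
2860 + 737 = 3597
3597 - 1535 = 2062

MMLXII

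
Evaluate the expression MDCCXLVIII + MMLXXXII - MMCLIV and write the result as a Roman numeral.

MDCCXLVIII = 1748, MMLXXXII = 2082, MMCLIV = 2154
1748 + 2082 = 3830
3830 - 2154 = 1676

MDCLXXVI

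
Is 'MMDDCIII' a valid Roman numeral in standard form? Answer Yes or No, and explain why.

'MMDDCIII': D should not appear more than once

No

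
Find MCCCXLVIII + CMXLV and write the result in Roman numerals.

MCCCXLVIII = 1348
CMXLV = 945
1348 + 945 = 2293

MMCCXCIII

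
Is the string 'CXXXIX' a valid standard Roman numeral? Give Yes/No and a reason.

'CXXXIX': Check the rules: uses only the symbols I, V, X, L, C, D, M; no symbol is repeated more than three times in a row; V, L and D each appear at most once; the only place a smaller symbol precedes a larger one is the allowed subtractive pair IX, the symbol right after such a pair (if any) is smaller than the pair's first symbol, and otherwise the values never increase from left to right. Value: C (100) + X (10) + X (10) + X (10) + IX (9) = 139. So it is a valid standard Roman numeral.

Yes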